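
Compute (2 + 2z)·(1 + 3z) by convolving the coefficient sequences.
Ascending coefficients: a = [2, 2], b = [1, 3]. c[0] = 2×1 = 2; c[1] = 2×3 + 2×1 = 8; c[2] = 2×3 = 6. Result coefficients: [2, 8, 6] → 2 + 8z + 6z^2

2 + 8z + 6z^2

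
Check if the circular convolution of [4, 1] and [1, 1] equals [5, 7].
Recompute circular convolution of [4, 1] and [1, 1]: y[0] = 4×1 + 1×1 = 5; y[1] = 4×1 + 1×1 = 5 → [5, 5]. Compare to given [5, 7]: they differ at index 1: given 7, correct 5, so answer: No

No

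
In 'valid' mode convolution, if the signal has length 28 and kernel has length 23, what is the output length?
'Valid' mode counts only positions where the kernel fully overlaps the signal: m - n + 1 = 28 - 23 + 1 = 6

6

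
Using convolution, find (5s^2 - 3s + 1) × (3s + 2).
Ascending coefficients: a = [1, -3, 5], b = [2, 3]. c[0] = 1×2 = 2; c[1] = 1×3 + -3×2 = -3; c[2] = -3×3 + 5×2 = 1; c[3] = 5×3 = 15. Result coefficients: [2, -3, 1, 15] → 15s^3 + s^2 - 3s + 2

15s^3 + s^2 - 3s + 2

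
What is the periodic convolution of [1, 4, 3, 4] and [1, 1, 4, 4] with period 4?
Use y[k] = Σ_j s[j]·t[(k-j) mod 4]. y[0] = 1×1 + 4×4 + 3×4 + 4×1 = 33; y[1] = 1×1 + 4×1 + 3×4 + 4×4 = 33; y[2] = 1×4 + 4×1 + 3×1 + 4×4 = 27; y[3] = 1×4 + 4×4 + 3×1 + 4×1 = 27. Result: [33, 33, 27, 27]

[33, 33, 27, 27]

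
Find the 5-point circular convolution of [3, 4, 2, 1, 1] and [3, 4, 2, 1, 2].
Use y[k] = Σ_j s[j]·t[(k-j) mod 5]. y[0] = 3×3 + 4×2 + 2×1 + 1×2 + 1×4 = 25; y[1] = 3×4 + 4×3 + 2×2 + 1×1 + 1×2 = 31; y[2] = 3×2 + 4×4 + 2×3 + 1×2 + 1×1 = 31; y[3] = 3×1 + 4×2 + 2×4 + 1×3 + 1×2 = 24; y[4] = 3×2 + 4×1 + 2×2 + 1×4 + 1×3 = 21. Result: [25, 31, 31, 24, 21]

[25, 31, 31, 24, 21]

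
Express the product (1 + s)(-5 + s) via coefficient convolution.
Ascending coefficients: a = [1, 1], b = [-5, 1]. c[0] = 1×-5 = -5; c[1] = 1×1 + 1×-5 = -4; c[2] = 1×1 = 1. Result coefficients: [-5, -4, 1] → -5 - 4s + s^2

-5 - 4s + s^2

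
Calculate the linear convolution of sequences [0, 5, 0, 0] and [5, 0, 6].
y[0] = 0×5 = 0; y[1] = 0×0 + 5×5 = 25; y[2] = 0×6 + 5×0 + 0×5 = 0; y[3] = 5×6 + 0×0 + 0×5 = 30; y[4] = 0×6 + 0×0 = 0; y[5] = 0×6 = 0

[0, 25, 0, 30, 0, 0]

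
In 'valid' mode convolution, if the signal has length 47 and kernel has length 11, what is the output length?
'Valid' mode counts only positions where the kernel fully overlaps the signal: m - n + 1 = 47 - 11 + 1 = 37

37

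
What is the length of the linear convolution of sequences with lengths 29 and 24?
Linear/full convolution length: m + n - 1 = 29 + 24 - 1 = 52

52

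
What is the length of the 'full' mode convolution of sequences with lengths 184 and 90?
Linear/full convolution length: m + n - 1 = 184 + 90 - 1 = 273

273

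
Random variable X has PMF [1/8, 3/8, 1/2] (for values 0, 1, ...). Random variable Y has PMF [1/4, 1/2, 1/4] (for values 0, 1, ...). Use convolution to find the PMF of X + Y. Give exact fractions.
P(X+Y=k) = Σ_i P(X=i)·P(Y=k-i) — a convolution of [1/8, 3/8, 1/2] and [1/4, 1/2, 1/4]. P(X+Y=0) = (1/8)×(1/4) = 1/32; P(X+Y=1) = (1/8)×(1/2) + (3/8)×(1/4) = 1/16 + 3/32 = 5/32; P(X+Y=2) = (1/8)×(1/4) + (3/8)×(1/2) + (1/2)×(1/4) = 1/32 + 3/16 + 1/8 = 11/32; P(X+Y=3) = (3/8)×(1/4) + (1/2)×(1/2) = 3/32 + 1/4 = 11/32; P(X+Y=4) = (1/2)×(1/4) = 1/8. PMF: [1/32, 5/32, 11/32, 11/32, 1/8] (sums to 1 ✓)

[1/32, 5/32, 11/32, 11/32, 1/8]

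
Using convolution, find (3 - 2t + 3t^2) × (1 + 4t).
Ascending coefficients: a = [3, -2, 3], b = [1, 4]. c[0] = 3×1 = 3; c[1] = 3×4 + -2×1 = 10; c[2] = -2×4 + 3×1 = -5; c[3] = 3×4 = 12. Result coefficients: [3, 10, -5, 12] → 3 + 10t - 5t^2 + 12t^3

3 + 10t - 5t^2 + 12t^3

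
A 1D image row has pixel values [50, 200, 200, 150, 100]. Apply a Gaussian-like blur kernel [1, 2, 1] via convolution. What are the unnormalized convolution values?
Convolve image row [50, 200, 200, 150, 100] with kernel [1, 2, 1]: y[0] = 50×1 = 50; y[1] = 50×2 + 200×1 = 300; y[2] = 50×1 + 200×2 + 200×1 = 650; y[3] = 200×1 + 200×2 + 150×1 = 750; y[4] = 200×1 + 150×2 + 100×1 = 600; y[5] = 150×1 + 100×2 = 350; y[6] = 100×1 = 100 → [50, 300, 650, 750, 600, 350, 100]. Normalization factor = sum(kernel) = 4.

[50, 300, 650, 750, 600, 350, 100]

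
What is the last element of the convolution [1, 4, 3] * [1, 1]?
Use y[k] = Σ_i a[i]·b[k-i] at k=3. y[3] = 3×1 = 3

3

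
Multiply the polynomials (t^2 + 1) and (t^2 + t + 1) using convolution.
Ascending coefficients: a = [1, 0, 1], b = [1, 1, 1]. c[0] = 1×1 = 1; c[1] = 1×1 + 0×1 = 1; c[2] = 1×1 + 0×1 + 1×1 = 2; c[3] = 0×1 + 1×1 = 1; c[4] = 1×1 = 1. Result coefficients: [1, 1, 2, 1, 1] → t^4 + t^3 + 2t^2 + t + 1

t^4 + t^3 + 2t^2 + t + 1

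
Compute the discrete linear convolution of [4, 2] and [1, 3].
y[0] = 4×1 = 4; y[1] = 4×3 + 2×1 = 14; y[2] = 2×3 = 6

[4, 14, 6]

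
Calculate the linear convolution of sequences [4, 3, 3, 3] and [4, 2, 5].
y[0] = 4×4 = 16; y[1] = 4×2 + 3×4 = 20; y[2] = 4×5 + 3×2 + 3×4 = 38; y[3] = 3×5 + 3×2 + 3×4 = 33; y[4] = 3×5 + 3×2 = 21; y[5] = 3×5 = 15

[16, 20, 38, 33, 21, 15]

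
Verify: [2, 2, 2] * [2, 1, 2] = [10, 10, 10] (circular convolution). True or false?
Recompute circular convolution of [2, 2, 2] and [2, 1, 2]: y[0] = 2×2 + 2×2 + 2×1 = 10; y[1] = 2×1 + 2×2 + 2×2 = 10; y[2] = 2×2 + 2×1 + 2×2 = 10 → [10, 10, 10]. Given [10, 10, 10] matches, so answer: Yes

Yes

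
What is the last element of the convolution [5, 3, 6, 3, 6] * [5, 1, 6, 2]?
Use y[k] = Σ_i a[i]·b[k-i] at k=7. y[7] = 6×2 = 12

12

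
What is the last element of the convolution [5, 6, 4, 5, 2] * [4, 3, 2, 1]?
Use y[k] = Σ_i a[i]·b[k-i] at k=7. y[7] = 2×1 = 2

2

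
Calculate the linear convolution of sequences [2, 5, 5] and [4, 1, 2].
y[0] = 2×4 = 8; y[1] = 2×1 + 5×4 = 22; y[2] = 2×2 + 5×1 + 5×4 = 29; y[3] = 5×2 + 5×1 = 15; y[4] = 5×2 = 10

[8, 22, 29, 15, 10]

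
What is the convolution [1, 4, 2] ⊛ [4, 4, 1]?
y[0] = 1×4 = 4; y[1] = 1×4 + 4×4 = 20; y[2] = 1×1 + 4×4 + 2×4 = 25; y[3] = 4×1 + 2×4 = 12; y[4] = 2×1 = 2

[4, 20, 25, 12, 2]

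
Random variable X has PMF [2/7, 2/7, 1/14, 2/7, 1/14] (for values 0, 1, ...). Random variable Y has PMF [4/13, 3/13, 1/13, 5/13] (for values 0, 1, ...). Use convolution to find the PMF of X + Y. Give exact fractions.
P(X+Y=k) = Σ_i P(X=i)·P(Y=k-i) — a convolution of [2/7, 2/7, 1/14, 2/7, 1/14] and [4/13, 3/13, 1/13, 5/13]. P(X+Y=0) = (2/7)×(4/13) = 8/91; P(X+Y=1) = (2/7)×(3/13) + (2/7)×(4/13) = 6/91 + 8/91 = 2/13; P(X+Y=2) = (2/7)×(1/13) + (2/7)×(3/13) + (1/14)×(4/13) = 2/91 + 6/91 + 2/91 = 10/91; P(X+Y=3) = (2/7)×(5/13) + (2/7)×(1/13) + (1/14)×(3/13) + (2/7)×(4/13) = 10/91 + 2/91 + 3/182 + 8/91 = 43/182; P(X+Y=4) = (2/7)×(5/13) + (1/14)×(1/13) + (2/7)×(3/13) + (1/14)×(4/13) = 10/91 + 1/182 + 6/91 + 2/91 = 37/182; P(X+Y=5) = (1/14)×(5/13) + (2/7)×(1/13) + (1/14)×(3/13) = 5/182 + 2/91 + 3/182 = 6/91; P(X+Y=6) = (2/7)×(5/13) + (1/14)×(1/13) = 10/91 + 1/182 = 3/26; P(X+Y=7) = (1/14)×(5/13) = 5/182. PMF: [8/91, 2/13, 10/91, 43/182, 37/182, 6/91, 3/26, 5/182] (sums to 1 ✓)

[8/91, 2/13, 10/91, 43/182, 37/182, 6/91, 3/26, 5/182]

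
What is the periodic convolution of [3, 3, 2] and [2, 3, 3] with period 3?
Use y[k] = Σ_j s[j]·t[(k-j) mod 3]. y[0] = 3×2 + 3×3 + 2×3 = 21; y[1] = 3×3 + 3×2 + 2×3 = 21; y[2] = 3×3 + 3×3 + 2×2 = 22. Result: [21, 21, 22]

[21, 21, 22]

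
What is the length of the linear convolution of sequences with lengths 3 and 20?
Linear/full convolution length: m + n - 1 = 3 + 20 - 1 = 22

22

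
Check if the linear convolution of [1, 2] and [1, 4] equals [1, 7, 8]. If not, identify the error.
Recompute linear convolution of [1, 2] and [1, 4]: y[0] = 1×1 = 1; y[1] = 1×4 + 2×1 = 6; y[2] = 2×4 = 8 → [1, 6, 8]. Compare to given [1, 7, 8]: they differ at index 1: given 7, correct 6, so answer: No

No. Error at index 1: given 7, correct 6.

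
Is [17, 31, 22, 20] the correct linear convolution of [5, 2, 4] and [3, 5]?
Recompute linear convolution of [5, 2, 4] and [3, 5]: y[0] = 5×3 = 15; y[1] = 5×5 + 2×3 = 31; y[2] = 2×5 + 4×3 = 22; y[3] = 4×5 = 20 → [15, 31, 22, 20]. Compare to given [17, 31, 22, 20]: they differ at index 0: given 17, correct 15, so answer: No

No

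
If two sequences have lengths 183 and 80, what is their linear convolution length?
Linear/full convolution length: m + n - 1 = 183 + 80 - 1 = 262

262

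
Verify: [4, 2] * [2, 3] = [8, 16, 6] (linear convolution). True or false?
Recompute linear convolution of [4, 2] and [2, 3]: y[0] = 4×2 = 8; y[1] = 4×3 + 2×2 = 16; y[2] = 2×3 = 6 → [8, 16, 6]. Given [8, 16, 6] matches, so answer: Yes

Yes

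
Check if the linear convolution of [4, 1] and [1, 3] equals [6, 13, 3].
Recompute linear convolution of [4, 1] and [1, 3]: y[0] = 4×1 = 4; y[1] = 4×3 + 1×1 = 13; y[2] = 1×3 = 3 → [4, 13, 3]. Compare to given [6, 13, 3]: they differ at index 0: given 6, correct 4, so answer: No

No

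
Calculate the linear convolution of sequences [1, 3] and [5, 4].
y[0] = 1×5 = 5; y[1] = 1×4 + 3×5 = 19; y[2] = 3×4 = 12

[5, 19, 12]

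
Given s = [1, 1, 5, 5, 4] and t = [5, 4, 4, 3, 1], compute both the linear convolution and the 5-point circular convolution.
Linear: y_lin[0] = 1×5 = 5; y_lin[1] = 1×4 + 1×5 = 9; y_lin[2] = 1×4 + 1×4 + 5×5 = 33; y_lin[3] = 1×3 + 1×4 + 5×4 + 5×5 = 52; y_lin[4] = 1×1 + 1×3 + 5×4 + 5×4 + 4×5 = 64; y_lin[5] = 1×1 + 5×3 + 5×4 + 4×4 = 52; y_lin[6] = 5×1 + 5×3 + 4×4 = 36; y_lin[7] = 5×1 + 4×3 = 17; y_lin[8] = 4×1 = 4 → [5, 9, 33, 52, 64, 52, 36, 17, 4]. Circular (length 5): y[0] = 1×5 + 1×1 + 5×3 + 5×4 + 4×4 = 57; y[1] = 1×4 + 1×5 + 5×1 + 5×3 + 4×4 = 45; y[2] = 1×4 + 1×4 + 5×5 + 5×1 + 4×3 = 50; y[3] = 1×3 + 1×4 + 5×4 + 5×5 + 4×1 = 56; y[4] = 1×1 + 1×3 + 5×4 + 5×4 + 4×5 = 64 → [57, 45, 50, 56, 64]

Linear: [5, 9, 33, 52, 64, 52, 36, 17, 4], Circular: [57, 45, 50, 56, 64]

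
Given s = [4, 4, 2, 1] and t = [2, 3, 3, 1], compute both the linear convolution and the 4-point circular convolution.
Linear: y_lin[0] = 4×2 = 8; y_lin[1] = 4×3 + 4×2 = 20; y_lin[2] = 4×3 + 4×3 + 2×2 = 28; y_lin[3] = 4×1 + 4×3 + 2×3 + 1×2 = 24; y_lin[4] = 4×1 + 2×3 + 1×3 = 13; y_lin[5] = 2×1 + 1×3 = 5; y_lin[6] = 1×1 = 1 → [8, 20, 28, 24, 13, 5, 1]. Circular (length 4): y[0] = 4×2 + 4×1 + 2×3 + 1×3 = 21; y[1] = 4×3 + 4×2 + 2×1 + 1×3 = 25; y[2] = 4×3 + 4×3 + 2×2 + 1×1 = 29; y[3] = 4×1 + 4×3 + 2×3 + 1×2 = 24 → [21, 25, 29, 24]

Linear: [8, 20, 28, 24, 13, 5, 1], Circular: [21, 25, 29, 24]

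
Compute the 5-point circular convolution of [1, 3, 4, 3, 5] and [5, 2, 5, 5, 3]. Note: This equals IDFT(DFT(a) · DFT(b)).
Either evaluate y[k] = Σ_j a[j]·b[(k-j) mod 5] directly, or use IDFT(DFT(a) · DFT(b)). y[0] = 1×5 + 3×3 + 4×5 + 3×5 + 5×2 = 59; y[1] = 1×2 + 3×5 + 4×3 + 3×5 + 5×5 = 69; y[2] = 1×5 + 3×2 + 4×5 + 3×3 + 5×5 = 65; y[3] = 1×5 + 3×5 + 4×2 + 3×5 + 5×3 = 58; y[4] = 1×3 + 3×5 + 4×5 + 3×2 + 5×5 = 69. Result: [59, 69, 65, 58, 69]

[59, 69, 65, 58, 69]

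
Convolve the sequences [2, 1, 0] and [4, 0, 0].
y[0] = 2×4 = 8; y[1] = 2×0 + 1×4 = 4; y[2] = 2×0 + 1×0 + 0×4 = 0; y[3] = 1×0 + 0×0 = 0; y[4] = 0×0 = 0

[8, 4, 0, 0, 0]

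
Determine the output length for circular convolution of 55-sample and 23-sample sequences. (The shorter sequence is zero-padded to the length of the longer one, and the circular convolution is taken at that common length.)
Circular convolution (zero-padding the shorter input) has length max(m, n) = max(55, 23) = 55

55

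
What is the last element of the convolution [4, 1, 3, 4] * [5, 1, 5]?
Use y[k] = Σ_i a[i]·b[k-i] at k=5. y[5] = 4×5 = 20

20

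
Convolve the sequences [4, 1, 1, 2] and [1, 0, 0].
y[0] = 4×1 = 4; y[1] = 4×0 + 1×1 = 1; y[2] = 4×0 + 1×0 + 1×1 = 1; y[3] = 1×0 + 1×0 + 2×1 = 2; y[4] = 1×0 + 2×0 = 0; y[5] = 2×0 = 0

[4, 1, 1, 2, 0, 0]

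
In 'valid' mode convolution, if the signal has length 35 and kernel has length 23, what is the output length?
'Valid' mode counts only positions where the kernel fully overlaps the signal: m - n + 1 = 35 - 23 + 1 = 13

13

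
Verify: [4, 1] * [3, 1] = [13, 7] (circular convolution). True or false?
Recompute circular convolution of [4, 1] and [3, 1]: y[0] = 4×3 + 1×1 = 13; y[1] = 4×1 + 1×3 = 7 → [13, 7]. Given [13, 7] matches, so answer: Yes

Yes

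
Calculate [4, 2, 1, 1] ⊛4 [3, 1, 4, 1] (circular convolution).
Use y[k] = Σ_j a[j]·b[(k-j) mod 4]. y[0] = 4×3 + 2×1 + 1×4 + 1×1 = 19; y[1] = 4×1 + 2×3 + 1×1 + 1×4 = 15; y[2] = 4×4 + 2×1 + 1×3 + 1×1 = 22; y[3] = 4×1 + 2×4 + 1×1 + 1×3 = 16. Result: [19, 15, 22, 16]

[19, 15, 22, 16]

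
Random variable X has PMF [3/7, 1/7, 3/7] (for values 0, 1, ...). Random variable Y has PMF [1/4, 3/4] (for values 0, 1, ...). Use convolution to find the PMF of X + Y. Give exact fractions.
P(X+Y=k) = Σ_i P(X=i)·P(Y=k-i) — a convolution of [3/7, 1/7, 3/7] and [1/4, 3/4]. P(X+Y=0) = (3/7)×(1/4) = 3/28; P(X+Y=1) = (3/7)×(3/4) + (1/7)×(1/4) = 9/28 + 1/28 = 5/14; P(X+Y=2) = (1/7)×(3/4) + (3/7)×(1/4) = 3/28 + 3/28 = 3/14; P(X+Y=3) = (3/7)×(3/4) = 9/28. PMF: [3/28, 5/14, 3/14, 9/28] (sums to 1 ✓)

[3/28, 5/14, 3/14, 9/28]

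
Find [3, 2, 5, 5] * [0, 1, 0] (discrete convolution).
y[0] = 3×0 = 0; y[1] = 3×1 + 2×0 = 3; y[2] = 3×0 + 2×1 + 5×0 = 2; y[3] = 2×0 + 5×1 + 5×0 = 5; y[4] = 5×0 + 5×1 = 5; y[5] = 5×0 = 0

[0, 3, 2, 5, 5, 0]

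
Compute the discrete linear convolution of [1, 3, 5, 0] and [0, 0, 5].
y[0] = 1×0 = 0; y[1] = 1×0 + 3×0 = 0; y[2] = 1×5 + 3×0 + 5×0 = 5; y[3] = 3×5 + 5×0 + 0×0 = 15; y[4] = 5×5 + 0×0 = 25; y[5] = 0×5 = 0

[0, 0, 5, 15, 25, 0]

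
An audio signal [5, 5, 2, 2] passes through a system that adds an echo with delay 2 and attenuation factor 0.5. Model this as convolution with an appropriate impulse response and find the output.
Direct-path + delayed-attenuated-path model → impulse response h = [1, 0, 0.5] (1 at lag 0, 0.5 at lag 2). Output y[n] = x[n] + 0.5·x[n - 2] (with x[n] = 0 outside 0..3): y[0] = 5 + 0.5×0 = 5; y[1] = 5 + 0.5×0 = 5; y[2] = 2 + 0.5×5 = 4.5; y[3] = 2 + 0.5×5 = 4.5; y[4] = 0 + 0.5×2 = 1.0; y[5] = 0 + 0.5×2 = 1.0. So y = [5, 5, 4.5, 4.5, 1.0, 1.0]

[5, 5, 4.5, 4.5, 1.0, 1.0]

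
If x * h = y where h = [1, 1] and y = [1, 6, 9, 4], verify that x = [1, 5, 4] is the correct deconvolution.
Forward-compute [1, 5, 4] * [1, 1]: y[0] = 1×1 = 1; y[1] = 1×1 + 5×1 = 6; y[2] = 5×1 + 4×1 = 9; y[3] = 4×1 = 4 → [1, 6, 9, 4]. Matches given y = [1, 6, 9, 4], so verified.

Verified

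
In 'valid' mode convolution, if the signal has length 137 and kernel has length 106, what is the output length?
'Valid' mode counts only positions where the kernel fully overlaps the signal: m - n + 1 = 137 - 106 + 1 = 32

32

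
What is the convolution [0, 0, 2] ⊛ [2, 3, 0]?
y[0] = 0×2 = 0; y[1] = 0×3 + 0×2 = 0; y[2] = 0×0 + 0×3 + 2×2 = 4; y[3] = 0×0 + 2×3 = 6; y[4] = 2×0 = 0

[0, 0, 4, 6, 0]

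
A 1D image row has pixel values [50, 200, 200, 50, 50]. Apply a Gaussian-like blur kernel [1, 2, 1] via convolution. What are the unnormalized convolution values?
Convolve image row [50, 200, 200, 50, 50] with kernel [1, 2, 1]: y[0] = 50×1 = 50; y[1] = 50×2 + 200×1 = 300; y[2] = 50×1 + 200×2 + 200×1 = 650; y[3] = 200×1 + 200×2 + 50×1 = 650; y[4] = 200×1 + 50×2 + 50×1 = 350; y[5] = 50×1 + 50×2 = 150; y[6] = 50×1 = 50 → [50, 300, 650, 650, 350, 150, 50]. Normalization factor = sum(kernel) = 4.

[50, 300, 650, 650, 350, 150, 50]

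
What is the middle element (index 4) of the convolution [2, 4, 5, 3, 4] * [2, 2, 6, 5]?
Use y[k] = Σ_i a[i]·b[k-i] at k=4. y[4] = 4×5 + 5×6 + 3×2 + 4×2 = 64

64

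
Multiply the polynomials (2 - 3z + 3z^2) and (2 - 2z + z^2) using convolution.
Ascending coefficients: a = [2, -3, 3], b = [2, -2, 1]. c[0] = 2×2 = 4; c[1] = 2×-2 + -3×2 = -10; c[2] = 2×1 + -3×-2 + 3×2 = 14; c[3] = -3×1 + 3×-2 = -9; c[4] = 3×1 = 3. Result coefficients: [4, -10, 14, -9, 3] → 4 - 10z + 14z^2 - 9z^3 + 3z^4

4 - 10z + 14z^2 - 9z^3 + 3z^4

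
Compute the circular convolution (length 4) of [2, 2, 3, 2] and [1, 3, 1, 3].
Use y[k] = Σ_j u[j]·v[(k-j) mod 4]. y[0] = 2×1 + 2×3 + 3×1 + 2×3 = 17; y[1] = 2×3 + 2×1 + 3×3 + 2×1 = 19; y[2] = 2×1 + 2×3 + 3×1 + 2×3 = 17; y[3] = 2×3 + 2×1 + 3×3 + 2×1 = 19. Result: [17, 19, 17, 19]

[17, 19, 17, 19]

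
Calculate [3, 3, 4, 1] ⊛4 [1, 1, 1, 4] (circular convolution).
Use y[k] = Σ_j f[j]·g[(k-j) mod 4]. y[0] = 3×1 + 3×4 + 4×1 + 1×1 = 20; y[1] = 3×1 + 3×1 + 4×4 + 1×1 = 23; y[2] = 3×1 + 3×1 + 4×1 + 1×4 = 14; y[3] = 3×4 + 3×1 + 4×1 + 1×1 = 20. Result: [20, 23, 14, 20]

[20, 23, 14, 20]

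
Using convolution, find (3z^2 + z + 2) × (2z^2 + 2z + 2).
Ascending coefficients: a = [2, 1, 3], b = [2, 2, 2]. c[0] = 2×2 = 4; c[1] = 2×2 + 1×2 = 6; c[2] = 2×2 + 1×2 + 3×2 = 12; c[3] = 1×2 + 3×2 = 8; c[4] = 3×2 = 6. Result coefficients: [4, 6, 12, 8, 6] → 6z^4 + 8z^3 + 12z^2 + 6z + 4

6z^4 + 8z^3 + 12z^2 + 6z + 4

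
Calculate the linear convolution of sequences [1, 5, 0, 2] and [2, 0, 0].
y[0] = 1×2 = 2; y[1] = 1×0 + 5×2 = 10; y[2] = 1×0 + 5×0 + 0×2 = 0; y[3] = 5×0 + 0×0 + 2×2 = 4; y[4] = 0×0 + 2×0 = 0; y[5] = 2×0 = 0

[2, 10, 0, 4, 0, 0]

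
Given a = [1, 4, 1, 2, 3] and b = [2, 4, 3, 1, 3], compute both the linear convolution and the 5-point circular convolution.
Linear: y_lin[0] = 1×2 = 2; y_lin[1] = 1×4 + 4×2 = 12; y_lin[2] = 1×3 + 4×4 + 1×2 = 21; y_lin[3] = 1×1 + 4×3 + 1×4 + 2×2 = 21; y_lin[4] = 1×3 + 4×1 + 1×3 + 2×4 + 3×2 = 24; y_lin[5] = 4×3 + 1×1 + 2×3 + 3×4 = 31; y_lin[6] = 1×3 + 2×1 + 3×3 = 14; y_lin[7] = 2×3 + 3×1 = 9; y_lin[8] = 3×3 = 9 → [2, 12, 21, 21, 24, 31, 14, 9, 9]. Circular (length 5): y[0] = 1×2 + 4×3 + 1×1 + 2×3 + 3×4 = 33; y[1] = 1×4 + 4×2 + 1×3 + 2×1 + 3×3 = 26; y[2] = 1×3 + 4×4 + 1×2 + 2×3 + 3×1 = 30; y[3] = 1×1 + 4×3 + 1×4 + 2×2 + 3×3 = 30; y[4] = 1×3 + 4×1 + 1×3 + 2×4 + 3×2 = 24 → [33, 26, 30, 30, 24]

Linear: [2, 12, 21, 21, 24, 31, 14, 9, 9], Circular: [33, 26, 30, 30, 24]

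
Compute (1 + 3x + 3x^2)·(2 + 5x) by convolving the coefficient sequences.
Ascending coefficients: a = [1, 3, 3], b = [2, 5]. c[0] = 1×2 = 2; c[1] = 1×5 + 3×2 = 11; c[2] = 3×5 + 3×2 = 21; c[3] = 3×5 = 15. Result coefficients: [2, 11, 21, 15] → 2 + 11x + 21x^2 + 15x^3

2 + 11x + 21x^2 + 15x^3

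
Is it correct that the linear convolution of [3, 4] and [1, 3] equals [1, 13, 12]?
Recompute linear convolution of [3, 4] and [1, 3]: y[0] = 3×1 = 3; y[1] = 3×3 + 4×1 = 13; y[2] = 4×3 = 12 → [3, 13, 12]. Compare to given [1, 13, 12]: they differ at index 0: given 1, correct 3, so answer: No

No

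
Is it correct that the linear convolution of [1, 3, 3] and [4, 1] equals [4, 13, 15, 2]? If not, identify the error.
Recompute linear convolution of [1, 3, 3] and [4, 1]: y[0] = 1×4 = 4; y[1] = 1×1 + 3×4 = 13; y[2] = 3×1 + 3×4 = 15; y[3] = 3×1 = 3 → [4, 13, 15, 3]. Compare to given [4, 13, 15, 2]: they differ at index 3: given 2, correct 3, so answer: No

No. Error at index 3: given 2, correct 3.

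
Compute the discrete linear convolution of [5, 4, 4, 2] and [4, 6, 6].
y[0] = 5×4 = 20; y[1] = 5×6 + 4×4 = 46; y[2] = 5×6 + 4×6 + 4×4 = 70; y[3] = 4×6 + 4×6 + 2×4 = 56; y[4] = 4×6 + 2×6 = 36; y[5] = 2×6 = 12

[20, 46, 70, 56, 36, 12]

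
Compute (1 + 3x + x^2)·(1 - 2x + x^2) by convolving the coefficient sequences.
Ascending coefficients: a = [1, 3, 1], b = [1, -2, 1]. c[0] = 1×1 = 1; c[1] = 1×-2 + 3×1 = 1; c[2] = 1×1 + 3×-2 + 1×1 = -4; c[3] = 3×1 + 1×-2 = 1; c[4] = 1×1 = 1. Result coefficients: [1, 1, -4, 1, 1] → 1 + x - 4x^2 + x^3 + x^4

1 + x - 4x^2 + x^3 + x^4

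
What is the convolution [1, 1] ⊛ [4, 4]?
y[0] = 1×4 = 4; y[1] = 1×4 + 1×4 = 8; y[2] = 1×4 = 4

[4, 8, 4]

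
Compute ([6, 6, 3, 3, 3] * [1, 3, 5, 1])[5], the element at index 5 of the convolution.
Use y[k] = Σ_i a[i]·b[k-i] at k=5. y[5] = 3×1 + 3×5 + 3×3 = 27

27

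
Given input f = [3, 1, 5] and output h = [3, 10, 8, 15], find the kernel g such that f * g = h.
Output length 4 = len(f) + len(g) - 1 ⇒ len(g) = 2. Solve g forward using g[k] = (h[k] - Σ_{i≥1} f[i]·g[k-i]) / f[0]: g[0] = h[0] / f[0] = 3 / 3 = 1; g[1] = (h[1] - 1×1) / f[0] = (10 - 1×1) / 3 = 3. So g = [1, 3]. Forward-check [3, 1, 5] * [1, 3]: h[0] = 3×1 = 3; h[1] = 3×3 + 1×1 = 10; h[2] = 1×3 + 5×1 = 8; h[3] = 5×3 = 15 → [3, 10, 8, 15] ✓

[1, 3]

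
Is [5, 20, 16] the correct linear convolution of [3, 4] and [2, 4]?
Recompute linear convolution of [3, 4] and [2, 4]: y[0] = 3×2 = 6; y[1] = 3×4 + 4×2 = 20; y[2] = 4×4 = 16 → [6, 20, 16]. Compare to given [5, 20, 16]: they differ at index 0: given 5, correct 6, so answer: No

No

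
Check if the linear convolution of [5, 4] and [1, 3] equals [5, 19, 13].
Recompute linear convolution of [5, 4] and [1, 3]: y[0] = 5×1 = 5; y[1] = 5×3 + 4×1 = 19; y[2] = 4×3 = 12 → [5, 19, 12]. Compare to given [5, 19, 13]: they differ at index 2: given 13, correct 12, so answer: No

No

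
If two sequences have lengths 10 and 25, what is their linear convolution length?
Linear/full convolution length: m + n - 1 = 10 + 25 - 1 = 34

34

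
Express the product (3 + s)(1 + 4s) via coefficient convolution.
Ascending coefficients: a = [3, 1], b = [1, 4]. c[0] = 3×1 = 3; c[1] = 3×4 + 1×1 = 13; c[2] = 1×4 = 4. Result coefficients: [3, 13, 4] → 3 + 13s + 4s^2

3 + 13s + 4s^2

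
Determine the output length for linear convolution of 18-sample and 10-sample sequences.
Linear/full convolution length: m + n - 1 = 18 + 10 - 1 = 27

27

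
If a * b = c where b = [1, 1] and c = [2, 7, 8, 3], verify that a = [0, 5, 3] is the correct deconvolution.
Forward-compute [0, 5, 3] * [1, 1]: c[0] = 0×1 = 0; c[1] = 0×1 + 5×1 = 5; c[2] = 5×1 + 3×1 = 8; c[3] = 3×1 = 3 → [0, 5, 8, 3]. Does not match given c = [2, 7, 8, 3].

Not verified. [0, 5, 3] * [1, 1] = [0, 5, 8, 3], which differs from [2, 7, 8, 3] at index 0.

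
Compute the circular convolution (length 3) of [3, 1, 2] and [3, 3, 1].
Use y[k] = Σ_j s[j]·t[(k-j) mod 3]. y[0] = 3×3 + 1×1 + 2×3 = 16; y[1] = 3×3 + 1×3 + 2×1 = 14; y[2] = 3×1 + 1×3 + 2×3 = 12. Result: [16, 14, 12]

[16, 14, 12]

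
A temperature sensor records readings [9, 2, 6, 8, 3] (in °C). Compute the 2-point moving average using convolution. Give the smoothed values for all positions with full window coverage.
2-point moving average kernel = [1, 1]. Apply in 'valid' mode (full window coverage): avg[0] = (9 + 2) / 2 = 5.5; avg[1] = (2 + 6) / 2 = 4.0; avg[2] = (6 + 8) / 2 = 7.0; avg[3] = (8 + 3) / 2 = 5.5. Smoothed values: [5.5, 4.0, 7.0, 5.5]

[5.5, 4.0, 7.0, 5.5]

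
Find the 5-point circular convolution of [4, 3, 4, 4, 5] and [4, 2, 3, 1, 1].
Use y[k] = Σ_j u[j]·v[(k-j) mod 5]. y[0] = 4×4 + 3×1 + 4×1 + 4×3 + 5×2 = 45; y[1] = 4×2 + 3×4 + 4×1 + 4×1 + 5×3 = 43; y[2] = 4×3 + 3×2 + 4×4 + 4×1 + 5×1 = 43; y[3] = 4×1 + 3×3 + 4×2 + 4×4 + 5×1 = 42; y[4] = 4×1 + 3×1 + 4×3 + 4×2 + 5×4 = 47. Result: [45, 43, 43, 42, 47]

[45, 43, 43, 42, 47]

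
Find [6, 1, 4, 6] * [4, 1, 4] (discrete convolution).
y[0] = 6×4 = 24; y[1] = 6×1 + 1×4 = 10; y[2] = 6×4 + 1×1 + 4×4 = 41; y[3] = 1×4 + 4×1 + 6×4 = 32; y[4] = 4×4 + 6×1 = 22; y[5] = 6×4 = 24

[24, 10, 41, 32, 22, 24]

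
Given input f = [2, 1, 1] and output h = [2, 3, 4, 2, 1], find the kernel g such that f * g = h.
Output length 5 = len(f) + len(g) - 1 ⇒ len(g) = 3. Solve g forward using g[k] = (h[k] - Σ_{i≥1} f[i]·g[k-i]) / f[0]: g[0] = h[0] / f[0] = 2 / 2 = 1; g[1] = (h[1] - 1×1) / f[0] = (3 - 1×1) / 2 = 1; g[2] = (h[2] - 1×1 - 1×1) / f[0] = (4 - 1×1 - 1×1) / 2 = 1. So g = [1, 1, 1]. Forward-check [2, 1, 1] * [1, 1, 1]: h[0] = 2×1 = 2; h[1] = 2×1 + 1×1 = 3; h[2] = 2×1 + 1×1 + 1×1 = 4; h[3] = 1×1 + 1×1 = 2; h[4] = 1×1 = 1 → [2, 3, 4, 2, 1] ✓

[1, 1, 1]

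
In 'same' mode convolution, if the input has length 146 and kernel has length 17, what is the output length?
'Same' mode returns an output with the same length as the input: 146

146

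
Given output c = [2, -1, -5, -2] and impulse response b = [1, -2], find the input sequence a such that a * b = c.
Deconvolve c=[2, -1, -5, -2] by b=[1, -2]. Since b[0]=1, solve forward: a[0] = c[0] / 1 = 2; a[1] = (c[1] - 2×-2) / 1 = 3; a[2] = (c[2] - 3×-2) / 1 = 1. So a = [2, 3, 1]. Check by forward convolution: c[0] = 2×1 = 2; c[1] = 2×-2 + 3×1 = -1; c[2] = 3×-2 + 1×1 = -5; c[3] = 1×-2 = -2

[2, 3, 1]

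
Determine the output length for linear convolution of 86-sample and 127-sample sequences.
Linear/full convolution length: m + n - 1 = 86 + 127 - 1 = 212

212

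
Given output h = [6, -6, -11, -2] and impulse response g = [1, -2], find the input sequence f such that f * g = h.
Deconvolve h=[6, -6, -11, -2] by g=[1, -2]. Since g[0]=1, solve forward: f[0] = h[0] / 1 = 6; f[1] = (h[1] - 6×-2) / 1 = 6; f[2] = (h[2] - 6×-2) / 1 = 1. So f = [6, 6, 1]. Check by forward convolution: h[0] = 6×1 = 6; h[1] = 6×-2 + 6×1 = -6; h[2] = 6×-2 + 1×1 = -11; h[3] = 1×-2 = -2

[6, 6, 1]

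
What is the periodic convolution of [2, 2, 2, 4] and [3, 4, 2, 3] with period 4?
Use y[k] = Σ_j u[j]·v[(k-j) mod 4]. y[0] = 2×3 + 2×3 + 2×2 + 4×4 = 32; y[1] = 2×4 + 2×3 + 2×3 + 4×2 = 28; y[2] = 2×2 + 2×4 + 2×3 + 4×3 = 30; y[3] = 2×3 + 2×2 + 2×4 + 4×3 = 30. Result: [32, 28, 30, 30]

[32, 28, 30, 30]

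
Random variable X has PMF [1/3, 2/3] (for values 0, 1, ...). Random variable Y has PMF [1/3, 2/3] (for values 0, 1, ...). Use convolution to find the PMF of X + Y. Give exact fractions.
P(X+Y=k) = Σ_i P(X=i)·P(Y=k-i) — a convolution of [1/3, 2/3] and [1/3, 2/3]. P(X+Y=0) = (1/3)×(1/3) = 1/9; P(X+Y=1) = (1/3)×(2/3) + (2/3)×(1/3) = 2/9 + 2/9 = 4/9; P(X+Y=2) = (2/3)×(2/3) = 4/9. PMF: [1/9, 4/9, 4/9] (sums to 1 ✓)

[1/9, 4/9, 4/9]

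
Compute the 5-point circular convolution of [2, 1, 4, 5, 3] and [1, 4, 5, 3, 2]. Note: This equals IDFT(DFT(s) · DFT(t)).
Either evaluate y[k] = Σ_j s[j]·t[(k-j) mod 5] directly, or use IDFT(DFT(s) · DFT(t)). y[0] = 2×1 + 1×2 + 4×3 + 5×5 + 3×4 = 53; y[1] = 2×4 + 1×1 + 4×2 + 5×3 + 3×5 = 47; y[2] = 2×5 + 1×4 + 4×1 + 5×2 + 3×3 = 37; y[3] = 2×3 + 1×5 + 4×4 + 5×1 + 3×2 = 38; y[4] = 2×2 + 1×3 + 4×5 + 5×4 + 3×1 = 50. Result: [53, 47, 37, 38, 50]

[53, 47, 37, 38, 50]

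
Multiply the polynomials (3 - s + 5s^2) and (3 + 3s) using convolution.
Ascending coefficients: a = [3, -1, 5], b = [3, 3]. c[0] = 3×3 = 9; c[1] = 3×3 + -1×3 = 6; c[2] = -1×3 + 5×3 = 12; c[3] = 5×3 = 15. Result coefficients: [9, 6, 12, 15] → 9 + 6s + 12s^2 + 15s^3

9 + 6s + 12s^2 + 15s^3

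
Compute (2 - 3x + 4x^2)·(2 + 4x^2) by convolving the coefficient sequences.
Ascending coefficients: a = [2, -3, 4], b = [2, 0, 4]. c[0] = 2×2 = 4; c[1] = 2×0 + -3×2 = -6; c[2] = 2×4 + -3×0 + 4×2 = 16; c[3] = -3×4 + 4×0 = -12; c[4] = 4×4 = 16. Result coefficients: [4, -6, 16, -12, 16] → 4 - 6x + 16x^2 - 12x^3 + 16x^4

4 - 6x + 16x^2 - 12x^3 + 16x^4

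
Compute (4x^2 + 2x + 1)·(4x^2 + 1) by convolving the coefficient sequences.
Ascending coefficients: a = [1, 2, 4], b = [1, 0, 4]. c[0] = 1×1 = 1; c[1] = 1×0 + 2×1 = 2; c[2] = 1×4 + 2×0 + 4×1 = 8; c[3] = 2×4 + 4×0 = 8; c[4] = 4×4 = 16. Result coefficients: [1, 2, 8, 8, 16] → 16x^4 + 8x^3 + 8x^2 + 2x + 1

16x^4 + 8x^3 + 8x^2 + 2x + 1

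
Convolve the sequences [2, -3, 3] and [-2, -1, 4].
y[0] = 2×-2 = -4; y[1] = 2×-1 + -3×-2 = 4; y[2] = 2×4 + -3×-1 + 3×-2 = 5; y[3] = -3×4 + 3×-1 = -15; y[4] = 3×4 = 12

[-4, 4, 5, -15, 12]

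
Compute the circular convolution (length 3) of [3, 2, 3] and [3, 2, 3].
Use y[k] = Σ_j s[j]·t[(k-j) mod 3]. y[0] = 3×3 + 2×3 + 3×2 = 21; y[1] = 3×2 + 2×3 + 3×3 = 21; y[2] = 3×3 + 2×2 + 3×3 = 22. Result: [21, 21, 22]

[21, 21, 22]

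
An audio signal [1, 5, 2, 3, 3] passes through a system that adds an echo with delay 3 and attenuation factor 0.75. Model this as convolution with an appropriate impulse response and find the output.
Direct-path + delayed-attenuated-path model → impulse response h = [1, 0, 0, 0.75] (1 at lag 0, 0.75 at lag 3). Output y[n] = x[n] + 0.75·x[n - 3] (with x[n] = 0 outside 0..4): y[0] = 1 + 0.75×0 = 1; y[1] = 5 + 0.75×0 = 5; y[2] = 2 + 0.75×0 = 2; y[3] = 3 + 0.75×1 = 3.75; y[4] = 3 + 0.75×5 = 6.75; y[5] = 0 + 0.75×2 = 1.5; y[6] = 0 + 0.75×3 = 2.25; y[7] = 0 + 0.75×3 = 2.25. So y = [1, 5, 2, 3.75, 6.75, 1.5, 2.25, 2.25]

[1, 5, 2, 3.75, 6.75, 1.5, 2.25, 2.25]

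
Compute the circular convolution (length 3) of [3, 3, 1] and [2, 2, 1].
Use y[k] = Σ_j a[j]·b[(k-j) mod 3]. y[0] = 3×2 + 3×1 + 1×2 = 11; y[1] = 3×2 + 3×2 + 1×1 = 13; y[2] = 3×1 + 3×2 + 1×2 = 11. Result: [11, 13, 11]

[11, 13, 11]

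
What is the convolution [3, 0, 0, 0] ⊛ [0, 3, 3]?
y[0] = 3×0 = 0; y[1] = 3×3 + 0×0 = 9; y[2] = 3×3 + 0×3 + 0×0 = 9; y[3] = 0×3 + 0×3 + 0×0 = 0; y[4] = 0×3 + 0×3 = 0; y[5] = 0×3 = 0

[0, 9, 9, 0, 0, 0]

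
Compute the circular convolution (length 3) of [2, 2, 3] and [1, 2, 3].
Use y[k] = Σ_j u[j]·v[(k-j) mod 3]. y[0] = 2×1 + 2×3 + 3×2 = 14; y[1] = 2×2 + 2×1 + 3×3 = 15; y[2] = 2×3 + 2×2 + 3×1 = 13. Result: [14, 15, 13]

[14, 15, 13]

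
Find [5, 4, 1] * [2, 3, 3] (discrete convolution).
y[0] = 5×2 = 10; y[1] = 5×3 + 4×2 = 23; y[2] = 5×3 + 4×3 + 1×2 = 29; y[3] = 4×3 + 1×3 = 15; y[4] = 1×3 = 3

[10, 23, 29, 15, 3]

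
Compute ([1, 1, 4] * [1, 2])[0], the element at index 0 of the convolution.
Use y[k] = Σ_i a[i]·b[k-i] at k=0. y[0] = 1×1 = 1

1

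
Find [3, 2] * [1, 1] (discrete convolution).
y[0] = 3×1 = 3; y[1] = 3×1 + 2×1 = 5; y[2] = 2×1 = 2

[3, 5, 2]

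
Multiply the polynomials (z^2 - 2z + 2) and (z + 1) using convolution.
Ascending coefficients: a = [2, -2, 1], b = [1, 1]. c[0] = 2×1 = 2; c[1] = 2×1 + -2×1 = 0; c[2] = -2×1 + 1×1 = -1; c[3] = 1×1 = 1. Result coefficients: [2, 0, -1, 1] → z^3 - z^2 + 2

z^3 - z^2 + 2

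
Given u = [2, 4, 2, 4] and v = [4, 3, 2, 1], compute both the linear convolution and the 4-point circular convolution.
Linear: y_lin[0] = 2×4 = 8; y_lin[1] = 2×3 + 4×4 = 22; y_lin[2] = 2×2 + 4×3 + 2×4 = 24; y_lin[3] = 2×1 + 4×2 + 2×3 + 4×4 = 32; y_lin[4] = 4×1 + 2×2 + 4×3 = 20; y_lin[5] = 2×1 + 4×2 = 10; y_lin[6] = 4×1 = 4 → [8, 22, 24, 32, 20, 10, 4]. Circular (length 4): y[0] = 2×4 + 4×1 + 2×2 + 4×3 = 28; y[1] = 2×3 + 4×4 + 2×1 + 4×2 = 32; y[2] = 2×2 + 4×3 + 2×4 + 4×1 = 28; y[3] = 2×1 + 4×2 + 2×3 + 4×4 = 32 → [28, 32, 28, 32]

Linear: [8, 22, 24, 32, 20, 10, 4], Circular: [28, 32, 28, 32]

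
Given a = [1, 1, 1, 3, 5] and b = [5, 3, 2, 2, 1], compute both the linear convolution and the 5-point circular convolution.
Linear: y_lin[0] = 1×5 = 5; y_lin[1] = 1×3 + 1×5 = 8; y_lin[2] = 1×2 + 1×3 + 1×5 = 10; y_lin[3] = 1×2 + 1×2 + 1×3 + 3×5 = 22; y_lin[4] = 1×1 + 1×2 + 1×2 + 3×3 + 5×5 = 39; y_lin[5] = 1×1 + 1×2 + 3×2 + 5×3 = 24; y_lin[6] = 1×1 + 3×2 + 5×2 = 17; y_lin[7] = 3×1 + 5×2 = 13; y_lin[8] = 5×1 = 5 → [5, 8, 10, 22, 39, 24, 17, 13, 5]. Circular (length 5): y[0] = 1×5 + 1×1 + 1×2 + 3×2 + 5×3 = 29; y[1] = 1×3 + 1×5 + 1×1 + 3×2 + 5×2 = 25; y[2] = 1×2 + 1×3 + 1×5 + 3×1 + 5×2 = 23; y[3] = 1×2 + 1×2 + 1×3 + 3×5 + 5×1 = 27; y[4] = 1×1 + 1×2 + 1×2 + 3×3 + 5×5 = 39 → [29, 25, 23, 27, 39]

Linear: [5, 8, 10, 22, 39, 24, 17, 13, 5], Circular: [29, 25, 23, 27, 39]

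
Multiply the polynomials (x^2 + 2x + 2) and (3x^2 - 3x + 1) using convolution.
Ascending coefficients: a = [2, 2, 1], b = [1, -3, 3]. c[0] = 2×1 = 2; c[1] = 2×-3 + 2×1 = -4; c[2] = 2×3 + 2×-3 + 1×1 = 1; c[3] = 2×3 + 1×-3 = 3; c[4] = 1×3 = 3. Result coefficients: [2, -4, 1, 3, 3] → 3x^4 + 3x^3 + x^2 - 4x + 2

3x^4 + 3x^3 + x^2 - 4x + 2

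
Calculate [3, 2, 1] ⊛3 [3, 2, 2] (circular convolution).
Use y[k] = Σ_j s[j]·t[(k-j) mod 3]. y[0] = 3×3 + 2×2 + 1×2 = 15; y[1] = 3×2 + 2×3 + 1×2 = 14; y[2] = 3×2 + 2×2 + 1×3 = 13. Result: [15, 14, 13]

[15, 14, 13]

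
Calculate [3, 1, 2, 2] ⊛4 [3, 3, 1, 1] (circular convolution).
Use y[k] = Σ_j x[j]·h[(k-j) mod 4]. y[0] = 3×3 + 1×1 + 2×1 + 2×3 = 18; y[1] = 3×3 + 1×3 + 2×1 + 2×1 = 16; y[2] = 3×1 + 1×3 + 2×3 + 2×1 = 14; y[3] = 3×1 + 1×1 + 2×3 + 2×3 = 16. Result: [18, 16, 14, 16]

[18, 16, 14, 16]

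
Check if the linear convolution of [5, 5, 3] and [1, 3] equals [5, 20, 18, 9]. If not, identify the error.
Recompute linear convolution of [5, 5, 3] and [1, 3]: y[0] = 5×1 = 5; y[1] = 5×3 + 5×1 = 20; y[2] = 5×3 + 3×1 = 18; y[3] = 3×3 = 9 → [5, 20, 18, 9]. Given [5, 20, 18, 9] matches, so answer: Yes

Yes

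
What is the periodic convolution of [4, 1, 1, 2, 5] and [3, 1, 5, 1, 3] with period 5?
Use y[k] = Σ_j a[j]·b[(k-j) mod 5]. y[0] = 4×3 + 1×3 + 1×1 + 2×5 + 5×1 = 31; y[1] = 4×1 + 1×3 + 1×3 + 2×1 + 5×5 = 37; y[2] = 4×5 + 1×1 + 1×3 + 2×3 + 5×1 = 35; y[3] = 4×1 + 1×5 + 1×1 + 2×3 + 5×3 = 31; y[4] = 4×3 + 1×1 + 1×5 + 2×1 + 5×3 = 35. Result: [31, 37, 35, 31, 35]

[31, 37, 35, 31, 35]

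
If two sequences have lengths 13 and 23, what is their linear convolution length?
Linear/full convolution length: m + n - 1 = 13 + 23 - 1 = 35

35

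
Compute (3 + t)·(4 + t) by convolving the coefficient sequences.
Ascending coefficients: a = [3, 1], b = [4, 1]. c[0] = 3×4 = 12; c[1] = 3×1 + 1×4 = 7; c[2] = 1×1 = 1. Result coefficients: [12, 7, 1] → 12 + 7t + t^2

12 + 7t + t^2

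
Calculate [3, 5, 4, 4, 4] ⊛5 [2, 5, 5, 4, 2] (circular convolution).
Use y[k] = Σ_j a[j]·b[(k-j) mod 5]. y[0] = 3×2 + 5×2 + 4×4 + 4×5 + 4×5 = 72; y[1] = 3×5 + 5×2 + 4×2 + 4×4 + 4×5 = 69; y[2] = 3×5 + 5×5 + 4×2 + 4×2 + 4×4 = 72; y[3] = 3×4 + 5×5 + 4×5 + 4×2 + 4×2 = 73; y[4] = 3×2 + 5×4 + 4×5 + 4×5 + 4×2 = 74. Result: [72, 69, 72, 73, 74]

[72, 69, 72, 73, 74]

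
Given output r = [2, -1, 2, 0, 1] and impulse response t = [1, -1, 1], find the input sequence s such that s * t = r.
Deconvolve r=[2, -1, 2, 0, 1] by t=[1, -1, 1]. Since t[0]=1, solve forward: s[0] = r[0] / 1 = 2; s[1] = (r[1] - 2×-1) / 1 = 1; s[2] = (r[2] - 1×-1 - 2×1) / 1 = 1. So s = [2, 1, 1]. Check by forward convolution: r[0] = 2×1 = 2; r[1] = 2×-1 + 1×1 = -1; r[2] = 2×1 + 1×-1 + 1×1 = 2; r[3] = 1×1 + 1×-1 = 0; r[4] = 1×1 = 1

[2, 1, 1]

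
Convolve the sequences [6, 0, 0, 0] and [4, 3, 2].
y[0] = 6×4 = 24; y[1] = 6×3 + 0×4 = 18; y[2] = 6×2 + 0×3 + 0×4 = 12; y[3] = 0×2 + 0×3 + 0×4 = 0; y[4] = 0×2 + 0×3 = 0; y[5] = 0×2 = 0

[24, 18, 12, 0, 0, 0]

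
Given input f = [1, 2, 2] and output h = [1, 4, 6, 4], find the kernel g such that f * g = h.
Output length 4 = len(f) + len(g) - 1 ⇒ len(g) = 2. Solve g forward using g[k] = (h[k] - Σ_{i≥1} f[i]·g[k-i]) / f[0]: g[0] = h[0] / f[0] = 1 / 1 = 1; g[1] = (h[1] - 2×1) / f[0] = (4 - 2×1) / 1 = 2. So g = [1, 2]. Forward-check [1, 2, 2] * [1, 2]: h[0] = 1×1 = 1; h[1] = 1×2 + 2×1 = 4; h[2] = 2×2 + 2×1 = 6; h[3] = 2×2 = 4 → [1, 4, 6, 4] ✓

[1, 2]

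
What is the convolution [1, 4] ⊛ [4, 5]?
y[0] = 1×4 = 4; y[1] = 1×5 + 4×4 = 21; y[2] = 4×5 = 20

[4, 21, 20]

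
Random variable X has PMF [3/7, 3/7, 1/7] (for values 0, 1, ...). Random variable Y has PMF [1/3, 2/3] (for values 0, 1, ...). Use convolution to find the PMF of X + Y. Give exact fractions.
P(X+Y=k) = Σ_i P(X=i)·P(Y=k-i) — a convolution of [3/7, 3/7, 1/7] and [1/3, 2/3]. P(X+Y=0) = (3/7)×(1/3) = 1/7; P(X+Y=1) = (3/7)×(2/3) + (3/7)×(1/3) = 2/7 + 1/7 = 3/7; P(X+Y=2) = (3/7)×(2/3) + (1/7)×(1/3) = 2/7 + 1/21 = 1/3; P(X+Y=3) = (1/7)×(2/3) = 2/21. PMF: [1/7, 3/7, 1/3, 2/21] (sums to 1 ✓)

[1/7, 3/7, 1/3, 2/21]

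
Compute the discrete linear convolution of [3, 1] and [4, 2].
y[0] = 3×4 = 12; y[1] = 3×2 + 1×4 = 10; y[2] = 1×2 = 2

[12, 10, 2]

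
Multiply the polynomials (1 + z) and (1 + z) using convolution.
Ascending coefficients: a = [1, 1], b = [1, 1]. c[0] = 1×1 = 1; c[1] = 1×1 + 1×1 = 2; c[2] = 1×1 = 1. Result coefficients: [1, 2, 1] → 1 + 2z + z^2

1 + 2z + z^2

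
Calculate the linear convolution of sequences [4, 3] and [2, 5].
y[0] = 4×2 = 8; y[1] = 4×5 + 3×2 = 26; y[2] = 3×5 = 15

[8, 26, 15]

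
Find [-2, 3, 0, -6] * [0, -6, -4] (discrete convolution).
y[0] = -2×0 = 0; y[1] = -2×-6 + 3×0 = 12; y[2] = -2×-4 + 3×-6 + 0×0 = -10; y[3] = 3×-4 + 0×-6 + -6×0 = -12; y[4] = 0×-4 + -6×-6 = 36; y[5] = -6×-4 = 24

[0, 12, -10, -12, 36, 24]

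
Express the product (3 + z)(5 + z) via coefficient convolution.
Ascending coefficients: a = [3, 1], b = [5, 1]. c[0] = 3×5 = 15; c[1] = 3×1 + 1×5 = 8; c[2] = 1×1 = 1. Result coefficients: [15, 8, 1] → 15 + 8z + z^2

15 + 8z + z^2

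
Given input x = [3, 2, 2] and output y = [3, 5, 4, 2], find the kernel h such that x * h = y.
Output length 4 = len(x) + len(h) - 1 ⇒ len(h) = 2. Solve h forward using h[k] = (y[k] - Σ_{i≥1} x[i]·h[k-i]) / x[0]: h[0] = y[0] / x[0] = 3 / 3 = 1; h[1] = (y[1] - 2×1) / x[0] = (5 - 2×1) / 3 = 1. So h = [1, 1]. Forward-check [3, 2, 2] * [1, 1]: y[0] = 3×1 = 3; y[1] = 3×1 + 2×1 = 5; y[2] = 2×1 + 2×1 = 4; y[3] = 2×1 = 2 → [3, 5, 4, 2] ✓

[1, 1]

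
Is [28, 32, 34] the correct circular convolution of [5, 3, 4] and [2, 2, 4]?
Recompute circular convolution of [5, 3, 4] and [2, 2, 4]: y[0] = 5×2 + 3×4 + 4×2 = 30; y[1] = 5×2 + 3×2 + 4×4 = 32; y[2] = 5×4 + 3×2 + 4×2 = 34 → [30, 32, 34]. Compare to given [28, 32, 34]: they differ at index 0: given 28, correct 30, so answer: No

No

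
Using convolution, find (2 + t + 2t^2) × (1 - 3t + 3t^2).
Ascending coefficients: a = [2, 1, 2], b = [1, -3, 3]. c[0] = 2×1 = 2; c[1] = 2×-3 + 1×1 = -5; c[2] = 2×3 + 1×-3 + 2×1 = 5; c[3] = 1×3 + 2×-3 = -3; c[4] = 2×3 = 6. Result coefficients: [2, -5, 5, -3, 6] → 2 - 5t + 5t^2 - 3t^3 + 6t^4

2 - 5t + 5t^2 - 3t^3 + 6t^4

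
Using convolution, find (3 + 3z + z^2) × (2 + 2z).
Ascending coefficients: a = [3, 3, 1], b = [2, 2]. c[0] = 3×2 = 6; c[1] = 3×2 + 3×2 = 12; c[2] = 3×2 + 1×2 = 8; c[3] = 1×2 = 2. Result coefficients: [6, 12, 8, 2] → 6 + 12z + 8z^2 + 2z^3

6 + 12z + 8z^2 + 2z^3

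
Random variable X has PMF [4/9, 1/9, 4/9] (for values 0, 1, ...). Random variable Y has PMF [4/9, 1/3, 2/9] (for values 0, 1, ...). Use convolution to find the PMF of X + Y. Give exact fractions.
P(X+Y=k) = Σ_i P(X=i)·P(Y=k-i) — a convolution of [4/9, 1/9, 4/9] and [4/9, 1/3, 2/9]. P(X+Y=0) = (4/9)×(4/9) = 16/81; P(X+Y=1) = (4/9)×(1/3) + (1/9)×(4/9) = 4/27 + 4/81 = 16/81; P(X+Y=2) = (4/9)×(2/9) + (1/9)×(1/3) + (4/9)×(4/9) = 8/81 + 1/27 + 16/81 = 1/3; P(X+Y=3) = (1/9)×(2/9) + (4/9)×(1/3) = 2/81 + 4/27 = 14/81; P(X+Y=4) = (4/9)×(2/9) = 8/81. PMF: [16/81, 16/81, 1/3, 14/81, 8/81] (sums to 1 ✓)

[16/81, 16/81, 1/3, 14/81, 8/81]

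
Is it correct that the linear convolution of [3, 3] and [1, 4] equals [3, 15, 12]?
Recompute linear convolution of [3, 3] and [1, 4]: y[0] = 3×1 = 3; y[1] = 3×4 + 3×1 = 15; y[2] = 3×4 = 12 → [3, 15, 12]. Given [3, 15, 12] matches, so answer: Yes

Yes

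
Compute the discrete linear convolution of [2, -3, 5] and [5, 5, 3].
y[0] = 2×5 = 10; y[1] = 2×5 + -3×5 = -5; y[2] = 2×3 + -3×5 + 5×5 = 16; y[3] = -3×3 + 5×5 = 16; y[4] = 5×3 = 15

[10, -5, 16, 16, 15]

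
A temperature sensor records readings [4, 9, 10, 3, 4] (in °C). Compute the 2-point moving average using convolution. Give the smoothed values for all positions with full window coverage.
2-point moving average kernel = [1, 1]. Apply in 'valid' mode (full window coverage): avg[0] = (4 + 9) / 2 = 6.5; avg[1] = (9 + 10) / 2 = 9.5; avg[2] = (10 + 3) / 2 = 6.5; avg[3] = (3 + 4) / 2 = 3.5. Smoothed values: [6.5, 9.5, 6.5, 3.5]

[6.5, 9.5, 6.5, 3.5]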